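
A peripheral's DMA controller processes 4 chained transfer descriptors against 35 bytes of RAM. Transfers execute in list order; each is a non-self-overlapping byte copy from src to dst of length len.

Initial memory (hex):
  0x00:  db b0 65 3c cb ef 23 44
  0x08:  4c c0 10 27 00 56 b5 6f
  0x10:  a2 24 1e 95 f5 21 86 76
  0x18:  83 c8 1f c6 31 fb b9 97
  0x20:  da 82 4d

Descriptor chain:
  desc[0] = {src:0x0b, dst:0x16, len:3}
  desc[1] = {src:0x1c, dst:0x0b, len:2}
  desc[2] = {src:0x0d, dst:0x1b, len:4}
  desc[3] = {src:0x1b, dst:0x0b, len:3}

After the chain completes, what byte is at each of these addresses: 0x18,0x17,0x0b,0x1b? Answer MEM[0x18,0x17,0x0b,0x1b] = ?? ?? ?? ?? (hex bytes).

MEM[0x18,0x17,0x0b,0x1b] = 56 00 56 56

D0: mem[0x16..0x18] <- [27 00 56]
D1: mem[0x0b..0x0c] <- [31 fb]
D2: mem[0x1b..0x1e] <- [56 b5 6f a2]
D3: mem[0x0b..0x0d] <- [56 b5 6f]
query mem[0x18]=0x56, mem[0x17]=0x00, mem[0x0b]=0x56, mem[0x1b]=0x56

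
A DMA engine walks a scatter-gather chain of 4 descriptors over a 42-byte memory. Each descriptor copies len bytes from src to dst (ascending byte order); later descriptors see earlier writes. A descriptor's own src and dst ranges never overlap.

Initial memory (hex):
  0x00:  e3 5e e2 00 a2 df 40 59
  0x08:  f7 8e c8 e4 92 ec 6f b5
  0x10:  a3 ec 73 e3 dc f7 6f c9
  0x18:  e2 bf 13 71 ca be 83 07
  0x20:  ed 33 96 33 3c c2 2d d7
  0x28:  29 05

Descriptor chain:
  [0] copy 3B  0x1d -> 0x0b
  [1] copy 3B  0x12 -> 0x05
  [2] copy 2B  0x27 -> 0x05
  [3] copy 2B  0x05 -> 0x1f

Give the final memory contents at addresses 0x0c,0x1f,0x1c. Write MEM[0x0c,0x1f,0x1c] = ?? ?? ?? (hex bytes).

[0] 0x1d->0x0b len=3 : be 83 07
[1] 0x12->0x05 len=3 : 73 e3 dc
[2] 0x27->0x05 len=2 : d7 29
[3] 0x05->0x1f len=2 : d7 29
query mem[0x0c]=0x83, mem[0x1f]=0xd7, mem[0x1c]=0xca

MEM[0x0c,0x1f,0x1c] = 83 d7 ca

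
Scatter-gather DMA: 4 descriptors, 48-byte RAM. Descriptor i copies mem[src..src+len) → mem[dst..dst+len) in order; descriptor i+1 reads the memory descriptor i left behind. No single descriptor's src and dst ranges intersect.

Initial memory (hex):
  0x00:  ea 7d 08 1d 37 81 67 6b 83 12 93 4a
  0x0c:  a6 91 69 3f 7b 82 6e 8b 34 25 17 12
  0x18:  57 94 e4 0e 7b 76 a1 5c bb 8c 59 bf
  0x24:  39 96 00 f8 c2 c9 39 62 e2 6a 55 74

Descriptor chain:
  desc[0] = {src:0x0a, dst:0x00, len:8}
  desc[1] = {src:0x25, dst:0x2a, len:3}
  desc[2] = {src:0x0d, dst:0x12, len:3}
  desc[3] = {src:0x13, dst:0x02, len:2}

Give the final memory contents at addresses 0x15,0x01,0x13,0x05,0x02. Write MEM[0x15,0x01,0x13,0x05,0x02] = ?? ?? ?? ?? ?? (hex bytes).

[0] 0x0a->0x00 len=8 : 93 4a a6 91 69 3f 7b 82
[1] 0x25->0x2a len=3 : 96 00 f8
[2] 0x0d->0x12 len=3 : 91 69 3f
[3] 0x13->0x02 len=2 : 69 3f
query mem[0x15]=0x25, mem[0x01]=0x4a, mem[0x13]=0x69, mem[0x05]=0x3f, mem[0x02]=0x69

MEM[0x15,0x01,0x13,0x05,0x02] = 25 4a 69 3f 69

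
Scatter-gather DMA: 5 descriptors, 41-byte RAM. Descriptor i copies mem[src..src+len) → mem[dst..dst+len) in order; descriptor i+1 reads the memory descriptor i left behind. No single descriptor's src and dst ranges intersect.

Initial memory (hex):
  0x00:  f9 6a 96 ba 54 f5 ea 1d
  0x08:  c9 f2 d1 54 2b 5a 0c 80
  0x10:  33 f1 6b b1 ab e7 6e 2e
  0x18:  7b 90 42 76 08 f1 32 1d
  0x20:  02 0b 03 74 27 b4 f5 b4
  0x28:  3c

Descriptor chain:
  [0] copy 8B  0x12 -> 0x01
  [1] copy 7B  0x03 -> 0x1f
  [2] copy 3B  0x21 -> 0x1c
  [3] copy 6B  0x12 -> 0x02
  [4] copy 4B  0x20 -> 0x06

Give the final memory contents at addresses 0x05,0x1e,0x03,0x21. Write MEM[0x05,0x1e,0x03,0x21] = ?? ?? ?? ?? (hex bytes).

[0] 0x12->0x01 len=8 : 6b b1 ab e7 6e 2e 7b 90
[1] 0x03->0x1f len=7 : ab e7 6e 2e 7b 90 f2
[2] 0x21->0x1c len=3 : 6e 2e 7b
[3] 0x12->0x02 len=6 : 6b b1 ab e7 6e 2e
[4] 0x20->0x06 len=4 : e7 6e 2e 7b
query mem[0x05]=0xe7, mem[0x1e]=0x7b, mem[0x03]=0xb1, mem[0x21]=0x6e

MEM[0x05,0x1e,0x03,0x21] = e7 7b b1 6e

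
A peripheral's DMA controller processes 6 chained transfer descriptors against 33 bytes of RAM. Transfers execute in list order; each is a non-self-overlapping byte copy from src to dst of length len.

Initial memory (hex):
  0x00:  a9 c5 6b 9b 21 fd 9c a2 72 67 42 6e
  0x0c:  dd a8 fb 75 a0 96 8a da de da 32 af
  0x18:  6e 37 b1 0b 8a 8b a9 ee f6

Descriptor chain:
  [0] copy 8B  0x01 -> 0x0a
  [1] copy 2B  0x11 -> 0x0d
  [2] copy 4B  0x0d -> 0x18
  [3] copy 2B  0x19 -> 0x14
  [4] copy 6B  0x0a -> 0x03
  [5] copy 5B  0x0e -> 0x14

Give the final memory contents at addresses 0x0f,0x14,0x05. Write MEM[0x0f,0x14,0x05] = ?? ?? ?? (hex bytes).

  after D0: wrote 8B at 0x0a = c56b9b21fd9ca272
  after D1: wrote 2B at 0x0d = 728a
  after D2: wrote 4B at 0x18 = 728a9ca2
  after D3: wrote 2B at 0x14 = 8a9c
  after D4: wrote 6B at 0x03 = c56b9b728a9c
  after D5: wrote 5B at 0x14 = 8a9ca2728a
query mem[0x0f]=0x9c, mem[0x14]=0x8a, mem[0x05]=0x9b

MEM[0x0f,0x14,0x05] = 9c 8a 9b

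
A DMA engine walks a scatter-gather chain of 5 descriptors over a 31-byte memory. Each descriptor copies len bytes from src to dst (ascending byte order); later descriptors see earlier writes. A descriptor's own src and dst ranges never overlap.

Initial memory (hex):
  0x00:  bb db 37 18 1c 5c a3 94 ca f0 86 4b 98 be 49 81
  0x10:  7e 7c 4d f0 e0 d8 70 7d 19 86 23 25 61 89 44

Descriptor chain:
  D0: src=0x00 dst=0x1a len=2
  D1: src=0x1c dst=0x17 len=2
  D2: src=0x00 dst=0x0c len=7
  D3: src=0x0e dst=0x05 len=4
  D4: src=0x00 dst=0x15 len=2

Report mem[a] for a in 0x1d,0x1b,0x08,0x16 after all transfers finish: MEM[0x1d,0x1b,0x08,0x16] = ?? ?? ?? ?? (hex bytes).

D0: mem[0x1a..0x1b] <- [bb db]
D1: mem[0x17..0x18] <- [61 89]
D2: mem[0x0c..0x12] <- [bb db 37 18 1c 5c a3]
D3: mem[0x05..0x08] <- [37 18 1c 5c]
D4: mem[0x15..0x16] <- [bb db]
query mem[0x1d]=0x89, mem[0x1b]=0xdb, mem[0x08]=0x5c, mem[0x16]=0xdb

MEM[0x1d,0x1b,0x08,0x16] = 89 db 5c db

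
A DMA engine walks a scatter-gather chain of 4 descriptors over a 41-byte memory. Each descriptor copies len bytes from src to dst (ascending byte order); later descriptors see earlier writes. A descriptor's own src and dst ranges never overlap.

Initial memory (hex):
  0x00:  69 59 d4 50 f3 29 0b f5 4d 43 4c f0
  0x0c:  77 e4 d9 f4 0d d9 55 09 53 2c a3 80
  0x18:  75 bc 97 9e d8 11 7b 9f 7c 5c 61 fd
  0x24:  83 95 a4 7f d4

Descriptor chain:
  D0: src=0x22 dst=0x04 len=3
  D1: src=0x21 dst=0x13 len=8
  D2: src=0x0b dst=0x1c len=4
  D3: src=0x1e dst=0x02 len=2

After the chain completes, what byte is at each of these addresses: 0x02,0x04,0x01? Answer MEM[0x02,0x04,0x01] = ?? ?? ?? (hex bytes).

#0 dst[0x04+3] := {0x61,0xfd,0x83}
#1 dst[0x13+8] := {0x5c,0x61,0xfd,0x83,0x95,0xa4,0x7f,0xd4}
#2 dst[0x1c+4] := {0xf0,0x77,0xe4,0xd9}
#3 dst[0x02+2] := {0xe4,0xd9}
query mem[0x02]=0xe4, mem[0x04]=0x61, mem[0x01]=0x59

MEM[0x02,0x04,0x01] = e4 61 59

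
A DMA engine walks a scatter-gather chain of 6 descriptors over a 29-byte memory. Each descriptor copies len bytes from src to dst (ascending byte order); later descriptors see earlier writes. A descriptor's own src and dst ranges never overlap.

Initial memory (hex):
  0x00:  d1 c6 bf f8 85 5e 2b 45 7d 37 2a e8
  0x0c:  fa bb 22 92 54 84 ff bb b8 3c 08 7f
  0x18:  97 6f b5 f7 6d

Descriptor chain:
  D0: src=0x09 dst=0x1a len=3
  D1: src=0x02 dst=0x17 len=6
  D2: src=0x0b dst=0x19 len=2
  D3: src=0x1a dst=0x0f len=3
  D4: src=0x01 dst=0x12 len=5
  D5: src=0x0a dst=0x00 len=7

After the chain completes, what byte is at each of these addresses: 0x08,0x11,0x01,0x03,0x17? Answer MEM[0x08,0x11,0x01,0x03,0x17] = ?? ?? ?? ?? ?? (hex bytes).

MEM[0x08,0x11,0x01,0x03,0x17] = 7d 45 e8 bb bf

#0 dst[0x1a+3] := {0x37,0x2a,0xe8}
#1 dst[0x17+6] := {0xbf,0xf8,0x85,0x5e,0x2b,0x45}
#2 dst[0x19+2] := {0xe8,0xfa}
#3 dst[0x0f+3] := {0xfa,0x2b,0x45}
#4 dst[0x12+5] := {0xc6,0xbf,0xf8,0x85,0x5e}
#5 dst[0x00+7] := {0x2a,0xe8,0xfa,0xbb,0x22,0xfa,0x2b}
query mem[0x08]=0x7d, mem[0x11]=0x45, mem[0x01]=0xe8, mem[0x03]=0xbb, mem[0x17]=0xbf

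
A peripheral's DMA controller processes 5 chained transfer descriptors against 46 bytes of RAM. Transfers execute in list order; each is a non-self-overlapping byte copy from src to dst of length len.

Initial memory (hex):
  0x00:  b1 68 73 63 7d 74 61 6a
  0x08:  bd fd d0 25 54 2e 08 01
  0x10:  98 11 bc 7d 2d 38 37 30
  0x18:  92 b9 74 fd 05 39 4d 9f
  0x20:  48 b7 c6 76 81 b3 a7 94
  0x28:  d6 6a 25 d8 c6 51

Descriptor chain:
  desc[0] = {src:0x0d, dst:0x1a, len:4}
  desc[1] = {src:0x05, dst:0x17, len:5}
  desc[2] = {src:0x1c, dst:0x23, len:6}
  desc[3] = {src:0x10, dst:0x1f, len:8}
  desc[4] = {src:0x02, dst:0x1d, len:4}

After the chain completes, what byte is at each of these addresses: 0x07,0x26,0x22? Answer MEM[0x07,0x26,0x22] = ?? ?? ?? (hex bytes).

  after D0: wrote 4B at 0x1a = 2e080198
  after D1: wrote 5B at 0x17 = 74616abdfd
  after D2: wrote 6B at 0x23 = 01984d9f48b7
  after D3: wrote 8B at 0x1f = 9811bc7d2d383774
  after D4: wrote 4B at 0x1d = 73637d74
query mem[0x07]=0x6a, mem[0x26]=0x74, mem[0x22]=0x7d

MEM[0x07,0x26,0x22] = 6a 74 7d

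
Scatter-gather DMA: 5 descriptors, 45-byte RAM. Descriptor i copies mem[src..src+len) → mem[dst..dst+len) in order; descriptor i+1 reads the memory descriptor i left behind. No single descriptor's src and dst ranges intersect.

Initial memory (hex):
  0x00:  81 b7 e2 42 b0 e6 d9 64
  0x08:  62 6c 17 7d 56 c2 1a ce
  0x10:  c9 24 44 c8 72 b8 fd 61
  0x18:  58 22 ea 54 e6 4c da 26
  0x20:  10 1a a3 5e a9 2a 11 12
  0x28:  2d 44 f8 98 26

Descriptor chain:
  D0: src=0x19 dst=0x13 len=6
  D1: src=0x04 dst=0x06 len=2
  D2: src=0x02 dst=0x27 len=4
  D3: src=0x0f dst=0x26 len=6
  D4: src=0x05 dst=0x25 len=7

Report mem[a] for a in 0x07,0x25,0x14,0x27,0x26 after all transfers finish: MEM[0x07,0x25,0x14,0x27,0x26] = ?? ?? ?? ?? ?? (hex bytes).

MEM[0x07,0x25,0x14,0x27,0x26] = e6 e6 ea e6 b0

  after D0: wrote 6B at 0x13 = 22ea54e64cda
  after D1: wrote 2B at 0x06 = b0e6
  after D2: wrote 4B at 0x27 = e242b0e6
  after D3: wrote 6B at 0x26 = cec9244422ea
  after D4: wrote 7B at 0x25 = e6b0e6626c177d
query mem[0x07]=0xe6, mem[0x25]=0xe6, mem[0x14]=0xea, mem[0x27]=0xe6, mem[0x26]=0xb0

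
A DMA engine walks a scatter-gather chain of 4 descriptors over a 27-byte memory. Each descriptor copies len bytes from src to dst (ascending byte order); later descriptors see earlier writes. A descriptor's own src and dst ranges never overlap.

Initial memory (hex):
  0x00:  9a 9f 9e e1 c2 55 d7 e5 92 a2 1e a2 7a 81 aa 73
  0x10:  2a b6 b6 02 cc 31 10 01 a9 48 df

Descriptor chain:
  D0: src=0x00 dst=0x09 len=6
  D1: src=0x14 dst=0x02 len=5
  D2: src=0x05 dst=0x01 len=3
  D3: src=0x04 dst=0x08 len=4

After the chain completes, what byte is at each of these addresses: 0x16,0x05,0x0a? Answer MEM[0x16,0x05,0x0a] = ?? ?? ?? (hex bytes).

#0 dst[0x09+6] := {0x9a,0x9f,0x9e,0xe1,0xc2,0x55}
#1 dst[0x02+5] := {0xcc,0x31,0x10,0x01,0xa9}
#2 dst[0x01+3] := {0x01,0xa9,0xe5}
#3 dst[0x08+4] := {0x10,0x01,0xa9,0xe5}
query mem[0x16]=0x10, mem[0x05]=0x01, mem[0x0a]=0xa9

MEM[0x16,0x05,0x0a] = 10 01 a9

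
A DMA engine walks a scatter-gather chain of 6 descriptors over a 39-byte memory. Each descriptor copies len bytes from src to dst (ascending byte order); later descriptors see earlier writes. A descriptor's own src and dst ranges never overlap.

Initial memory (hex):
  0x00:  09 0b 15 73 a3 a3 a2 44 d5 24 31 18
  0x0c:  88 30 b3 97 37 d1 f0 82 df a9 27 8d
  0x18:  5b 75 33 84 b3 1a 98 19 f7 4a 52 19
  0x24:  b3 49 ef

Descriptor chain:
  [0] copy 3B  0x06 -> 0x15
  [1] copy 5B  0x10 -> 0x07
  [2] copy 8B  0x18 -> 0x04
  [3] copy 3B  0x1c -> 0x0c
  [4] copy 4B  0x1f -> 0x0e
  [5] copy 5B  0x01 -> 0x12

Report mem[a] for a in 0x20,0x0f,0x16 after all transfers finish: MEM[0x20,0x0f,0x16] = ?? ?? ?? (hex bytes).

#0 dst[0x15+3] := {0xa2,0x44,0xd5}
#1 dst[0x07+5] := {0x37,0xd1,0xf0,0x82,0xdf}
#2 dst[0x04+8] := {0x5b,0x75,0x33,0x84,0xb3,0x1a,0x98,0x19}
#3 dst[0x0c+3] := {0xb3,0x1a,0x98}
#4 dst[0x0e+4] := {0x19,0xf7,0x4a,0x52}
#5 dst[0x12+5] := {0x0b,0x15,0x73,0x5b,0x75}
query mem[0x20]=0xf7, mem[0x0f]=0xf7, mem[0x16]=0x75

MEM[0x20,0x0f,0x16] = f7 f7 75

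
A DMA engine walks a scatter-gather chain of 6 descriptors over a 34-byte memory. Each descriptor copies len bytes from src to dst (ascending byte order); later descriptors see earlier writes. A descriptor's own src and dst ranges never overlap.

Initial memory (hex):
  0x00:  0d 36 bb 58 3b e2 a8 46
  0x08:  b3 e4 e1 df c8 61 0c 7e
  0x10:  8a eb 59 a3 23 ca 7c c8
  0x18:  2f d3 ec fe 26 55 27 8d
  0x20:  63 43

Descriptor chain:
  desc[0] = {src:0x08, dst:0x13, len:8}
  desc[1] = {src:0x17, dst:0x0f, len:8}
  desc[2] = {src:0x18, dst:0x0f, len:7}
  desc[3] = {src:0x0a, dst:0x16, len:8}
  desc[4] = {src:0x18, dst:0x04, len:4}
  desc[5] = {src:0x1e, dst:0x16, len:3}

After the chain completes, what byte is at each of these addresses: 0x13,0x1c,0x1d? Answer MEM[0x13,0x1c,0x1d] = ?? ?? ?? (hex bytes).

  after D0: wrote 8B at 0x13 = b3e4e1dfc8610c7e
  after D1: wrote 8B at 0x0f = c8610c7efe265527
  after D2: wrote 7B at 0x0f = 610c7efe265527
  after D3: wrote 8B at 0x16 = e1dfc8610c610c7e
  after D4: wrote 4B at 0x04 = c8610c61
  after D5: wrote 3B at 0x16 = 278d63
query mem[0x13]=0x26, mem[0x1c]=0x0c, mem[0x1d]=0x7e

MEM[0x13,0x1c,0x1d] = 26 0c 7e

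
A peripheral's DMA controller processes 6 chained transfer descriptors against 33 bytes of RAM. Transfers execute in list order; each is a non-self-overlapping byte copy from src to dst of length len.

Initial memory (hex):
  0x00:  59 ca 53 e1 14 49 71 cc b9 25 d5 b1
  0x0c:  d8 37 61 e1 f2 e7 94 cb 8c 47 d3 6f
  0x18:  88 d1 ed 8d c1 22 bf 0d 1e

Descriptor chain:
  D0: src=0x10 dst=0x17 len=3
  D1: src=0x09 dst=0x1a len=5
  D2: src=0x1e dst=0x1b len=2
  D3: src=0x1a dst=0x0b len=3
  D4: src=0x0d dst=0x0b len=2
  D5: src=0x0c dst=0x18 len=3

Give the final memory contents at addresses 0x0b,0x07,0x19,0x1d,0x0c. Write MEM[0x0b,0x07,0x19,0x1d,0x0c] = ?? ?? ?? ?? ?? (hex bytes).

#0 dst[0x17+3] := {0xf2,0xe7,0x94}
#1 dst[0x1a+5] := {0x25,0xd5,0xb1,0xd8,0x37}
#2 dst[0x1b+2] := {0x37,0x0d}
#3 dst[0x0b+3] := {0x25,0x37,0x0d}
#4 dst[0x0b+2] := {0x0d,0x61}
#5 dst[0x18+3] := {0x61,0x0d,0x61}
query mem[0x0b]=0x0d, mem[0x07]=0xcc, mem[0x19]=0x0d, mem[0x1d]=0xd8, mem[0x0c]=0x61

MEM[0x0b,0x07,0x19,0x1d,0x0c] = 0d cc 0d d8 61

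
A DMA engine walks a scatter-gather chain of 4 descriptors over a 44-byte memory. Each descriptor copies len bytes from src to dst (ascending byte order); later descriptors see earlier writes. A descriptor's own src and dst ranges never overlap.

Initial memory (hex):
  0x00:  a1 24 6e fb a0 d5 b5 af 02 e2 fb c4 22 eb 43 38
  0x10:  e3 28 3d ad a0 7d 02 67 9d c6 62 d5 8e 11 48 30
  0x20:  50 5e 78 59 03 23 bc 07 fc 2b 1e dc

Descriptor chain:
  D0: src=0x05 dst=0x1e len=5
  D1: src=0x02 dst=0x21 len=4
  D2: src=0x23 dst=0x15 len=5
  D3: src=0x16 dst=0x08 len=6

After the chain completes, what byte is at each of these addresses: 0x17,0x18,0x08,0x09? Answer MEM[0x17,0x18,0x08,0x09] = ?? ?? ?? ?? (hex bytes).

#0 dst[0x1e+5] := {0xd5,0xb5,0xaf,0x02,0xe2}
#1 dst[0x21+4] := {0x6e,0xfb,0xa0,0xd5}
#2 dst[0x15+5] := {0xa0,0xd5,0x23,0xbc,0x07}
#3 dst[0x08+6] := {0xd5,0x23,0xbc,0x07,0x62,0xd5}
query mem[0x17]=0x23, mem[0x18]=0xbc, mem[0x08]=0xd5, mem[0x09]=0x23

MEM[0x17,0x18,0x08,0x09] = 23 bc d5 23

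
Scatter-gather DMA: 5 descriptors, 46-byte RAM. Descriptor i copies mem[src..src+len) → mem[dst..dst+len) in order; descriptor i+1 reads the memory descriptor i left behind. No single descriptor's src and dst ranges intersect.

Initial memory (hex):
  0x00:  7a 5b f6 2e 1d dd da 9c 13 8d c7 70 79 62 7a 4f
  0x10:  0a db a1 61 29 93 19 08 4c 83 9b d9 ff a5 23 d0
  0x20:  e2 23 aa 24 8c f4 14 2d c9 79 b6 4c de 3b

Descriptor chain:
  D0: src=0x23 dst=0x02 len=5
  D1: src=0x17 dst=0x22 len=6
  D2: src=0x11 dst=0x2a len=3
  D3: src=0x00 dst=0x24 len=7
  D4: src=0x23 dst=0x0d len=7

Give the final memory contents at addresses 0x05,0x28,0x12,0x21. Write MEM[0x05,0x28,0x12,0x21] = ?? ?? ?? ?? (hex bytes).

MEM[0x05,0x28,0x12,0x21] = 14 f4 f4 23

D0: mem[0x02..0x06] <- [24 8c f4 14 2d]
D1: mem[0x22..0x27] <- [08 4c 83 9b d9 ff]
D2: mem[0x2a..0x2c] <- [db a1 61]
D3: mem[0x24..0x2a] <- [7a 5b 24 8c f4 14 2d]
D4: mem[0x0d..0x13] <- [4c 7a 5b 24 8c f4 14]
query mem[0x05]=0x14, mem[0x28]=0xf4, mem[0x12]=0xf4, mem[0x21]=0x23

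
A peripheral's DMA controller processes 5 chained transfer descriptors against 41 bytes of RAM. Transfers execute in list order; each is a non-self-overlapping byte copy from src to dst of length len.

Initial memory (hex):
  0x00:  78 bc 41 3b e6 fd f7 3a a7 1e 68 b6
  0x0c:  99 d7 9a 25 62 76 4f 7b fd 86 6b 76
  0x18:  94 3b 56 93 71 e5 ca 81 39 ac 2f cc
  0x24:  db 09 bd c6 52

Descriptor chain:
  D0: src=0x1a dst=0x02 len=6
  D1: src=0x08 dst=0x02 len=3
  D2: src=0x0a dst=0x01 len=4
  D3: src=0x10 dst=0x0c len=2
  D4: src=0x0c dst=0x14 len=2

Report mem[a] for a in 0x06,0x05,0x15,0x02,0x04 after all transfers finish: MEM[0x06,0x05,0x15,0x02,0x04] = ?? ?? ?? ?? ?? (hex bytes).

MEM[0x06,0x05,0x15,0x02,0x04] = ca e5 76 b6 d7

D0: mem[0x02..0x07] <- [56 93 71 e5 ca 81]
D1: mem[0x02..0x04] <- [a7 1e 68]
D2: mem[0x01..0x04] <- [68 b6 99 d7]
D3: mem[0x0c..0x0d] <- [62 76]
D4: mem[0x14..0x15] <- [62 76]
query mem[0x06]=0xca, mem[0x05]=0xe5, mem[0x15]=0x76, mem[0x02]=0xb6, mem[0x04]=0xd7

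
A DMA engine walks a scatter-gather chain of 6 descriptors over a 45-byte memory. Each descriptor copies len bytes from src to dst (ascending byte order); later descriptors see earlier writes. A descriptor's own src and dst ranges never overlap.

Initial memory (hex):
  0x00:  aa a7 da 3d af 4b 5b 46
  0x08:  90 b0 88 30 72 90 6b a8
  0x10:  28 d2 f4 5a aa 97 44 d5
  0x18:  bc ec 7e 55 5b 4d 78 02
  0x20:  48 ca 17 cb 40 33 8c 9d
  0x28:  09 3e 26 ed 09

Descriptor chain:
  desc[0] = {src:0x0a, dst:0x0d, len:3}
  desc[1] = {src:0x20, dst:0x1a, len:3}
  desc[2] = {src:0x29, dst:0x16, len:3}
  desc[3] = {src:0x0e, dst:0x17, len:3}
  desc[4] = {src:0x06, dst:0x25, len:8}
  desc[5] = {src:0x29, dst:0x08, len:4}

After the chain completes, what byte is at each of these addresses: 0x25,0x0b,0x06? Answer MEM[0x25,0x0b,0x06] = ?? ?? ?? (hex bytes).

#0 dst[0x0d+3] := {0x88,0x30,0x72}
#1 dst[0x1a+3] := {0x48,0xca,0x17}
#2 dst[0x16+3] := {0x3e,0x26,0xed}
#3 dst[0x17+3] := {0x30,0x72,0x28}
#4 dst[0x25+8] := {0x5b,0x46,0x90,0xb0,0x88,0x30,0x72,0x88}
#5 dst[0x08+4] := {0x88,0x30,0x72,0x88}
query mem[0x25]=0x5b, mem[0x0b]=0x88, mem[0x06]=0x5b

MEM[0x25,0x0b,0x06] = 5b 88 5b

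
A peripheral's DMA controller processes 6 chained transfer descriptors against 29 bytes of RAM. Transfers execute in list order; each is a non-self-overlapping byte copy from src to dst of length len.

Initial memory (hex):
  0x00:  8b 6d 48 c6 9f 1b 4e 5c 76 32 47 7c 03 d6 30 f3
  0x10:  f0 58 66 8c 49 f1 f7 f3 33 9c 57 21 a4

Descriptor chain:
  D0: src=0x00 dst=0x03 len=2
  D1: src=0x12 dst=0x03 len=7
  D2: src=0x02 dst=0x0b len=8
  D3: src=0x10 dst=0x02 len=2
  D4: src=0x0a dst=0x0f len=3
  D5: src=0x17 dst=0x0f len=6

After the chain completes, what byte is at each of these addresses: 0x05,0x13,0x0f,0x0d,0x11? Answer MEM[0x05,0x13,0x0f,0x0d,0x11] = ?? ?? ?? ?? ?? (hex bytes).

MEM[0x05,0x13,0x0f,0x0d,0x11] = 49 21 f3 8c 9c

#0 dst[0x03+2] := {0x8b,0x6d}
#1 dst[0x03+7] := {0x66,0x8c,0x49,0xf1,0xf7,0xf3,0x33}
#2 dst[0x0b+8] := {0x48,0x66,0x8c,0x49,0xf1,0xf7,0xf3,0x33}
#3 dst[0x02+2] := {0xf7,0xf3}
#4 dst[0x0f+3] := {0x47,0x48,0x66}
#5 dst[0x0f+6] := {0xf3,0x33,0x9c,0x57,0x21,0xa4}
query mem[0x05]=0x49, mem[0x13]=0x21, mem[0x0f]=0xf3, mem[0x0d]=0x8c, mem[0x11]=0x9c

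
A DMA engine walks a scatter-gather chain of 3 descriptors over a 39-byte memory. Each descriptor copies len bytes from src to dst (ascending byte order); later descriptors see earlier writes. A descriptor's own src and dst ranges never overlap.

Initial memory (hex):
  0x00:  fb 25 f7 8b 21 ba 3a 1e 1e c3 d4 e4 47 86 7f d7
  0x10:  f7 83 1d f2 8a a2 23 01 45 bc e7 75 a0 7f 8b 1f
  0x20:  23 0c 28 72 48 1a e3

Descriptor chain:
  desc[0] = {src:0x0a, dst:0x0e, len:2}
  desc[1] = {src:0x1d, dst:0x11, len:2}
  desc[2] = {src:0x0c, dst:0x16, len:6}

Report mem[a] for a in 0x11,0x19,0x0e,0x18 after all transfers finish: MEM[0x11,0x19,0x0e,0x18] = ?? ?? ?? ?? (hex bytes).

  after D0: wrote 2B at 0x0e = d4e4
  after D1: wrote 2B at 0x11 = 7f8b
  after D2: wrote 6B at 0x16 = 4786d4e4f77f
query mem[0x11]=0x7f, mem[0x19]=0xe4, mem[0x0e]=0xd4, mem[0x18]=0xd4

MEM[0x11,0x19,0x0e,0x18] = 7f e4 d4 d4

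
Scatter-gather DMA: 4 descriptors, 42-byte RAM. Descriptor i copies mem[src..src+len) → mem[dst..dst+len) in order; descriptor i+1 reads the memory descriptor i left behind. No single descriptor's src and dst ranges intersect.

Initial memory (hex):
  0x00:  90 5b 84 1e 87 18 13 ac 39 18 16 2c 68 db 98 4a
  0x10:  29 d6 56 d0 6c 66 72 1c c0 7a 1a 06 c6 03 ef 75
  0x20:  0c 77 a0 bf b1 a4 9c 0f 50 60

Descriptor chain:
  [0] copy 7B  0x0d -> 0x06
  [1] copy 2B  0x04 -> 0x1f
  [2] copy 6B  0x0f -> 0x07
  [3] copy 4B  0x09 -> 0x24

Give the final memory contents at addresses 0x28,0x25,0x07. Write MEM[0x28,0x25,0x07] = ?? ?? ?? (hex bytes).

  after D0: wrote 7B at 0x06 = db984a29d656d0
  after D1: wrote 2B at 0x1f = 8718
  after D2: wrote 6B at 0x07 = 4a29d656d06c
  after D3: wrote 4B at 0x24 = d656d06c
query mem[0x28]=0x50, mem[0x25]=0x56, mem[0x07]=0x4a

MEM[0x28,0x25,0x07] = 50 56 4a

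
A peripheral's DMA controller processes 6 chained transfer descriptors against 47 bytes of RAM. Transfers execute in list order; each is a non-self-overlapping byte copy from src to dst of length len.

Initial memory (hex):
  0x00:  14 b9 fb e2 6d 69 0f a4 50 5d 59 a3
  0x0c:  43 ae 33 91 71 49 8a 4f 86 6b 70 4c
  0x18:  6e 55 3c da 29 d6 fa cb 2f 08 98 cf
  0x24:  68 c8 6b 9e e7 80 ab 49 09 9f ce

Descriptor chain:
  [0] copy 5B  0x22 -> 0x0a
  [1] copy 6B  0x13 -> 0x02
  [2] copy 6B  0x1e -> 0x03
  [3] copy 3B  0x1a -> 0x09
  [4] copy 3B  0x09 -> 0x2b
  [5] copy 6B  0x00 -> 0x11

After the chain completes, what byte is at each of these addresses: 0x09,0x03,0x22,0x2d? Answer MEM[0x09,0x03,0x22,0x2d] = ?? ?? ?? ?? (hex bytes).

#0 dst[0x0a+5] := {0x98,0xcf,0x68,0xc8,0x6b}
#1 dst[0x02+6] := {0x4f,0x86,0x6b,0x70,0x4c,0x6e}
#2 dst[0x03+6] := {0xfa,0xcb,0x2f,0x08,0x98,0xcf}
#3 dst[0x09+3] := {0x3c,0xda,0x29}
#4 dst[0x2b+3] := {0x3c,0xda,0x29}
#5 dst[0x11+6] := {0x14,0xb9,0x4f,0xfa,0xcb,0x2f}
query mem[0x09]=0x3c, mem[0x03]=0xfa, mem[0x22]=0x98, mem[0x2d]=0x29

MEM[0x09,0x03,0x22,0x2d] = 3c fa 98 29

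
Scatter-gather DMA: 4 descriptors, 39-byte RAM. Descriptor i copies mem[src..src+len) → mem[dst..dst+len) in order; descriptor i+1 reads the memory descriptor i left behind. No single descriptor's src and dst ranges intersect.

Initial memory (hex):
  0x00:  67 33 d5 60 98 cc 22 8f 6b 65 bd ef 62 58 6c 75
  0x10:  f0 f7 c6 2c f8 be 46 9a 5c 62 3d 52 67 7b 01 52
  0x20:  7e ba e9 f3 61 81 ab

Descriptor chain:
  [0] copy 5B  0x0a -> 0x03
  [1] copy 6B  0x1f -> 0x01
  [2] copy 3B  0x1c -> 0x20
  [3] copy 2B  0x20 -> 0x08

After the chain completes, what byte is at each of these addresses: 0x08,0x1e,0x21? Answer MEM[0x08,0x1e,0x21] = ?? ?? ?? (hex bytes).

  after D0: wrote 5B at 0x03 = bdef62586c
  after D1: wrote 6B at 0x01 = 527ebae9f361
  after D2: wrote 3B at 0x20 = 677b01
  after D3: wrote 2B at 0x08 = 677b
query mem[0x08]=0x67, mem[0x1e]=0x01, mem[0x21]=0x7b

MEM[0x08,0x1e,0x21] = 67 01 7b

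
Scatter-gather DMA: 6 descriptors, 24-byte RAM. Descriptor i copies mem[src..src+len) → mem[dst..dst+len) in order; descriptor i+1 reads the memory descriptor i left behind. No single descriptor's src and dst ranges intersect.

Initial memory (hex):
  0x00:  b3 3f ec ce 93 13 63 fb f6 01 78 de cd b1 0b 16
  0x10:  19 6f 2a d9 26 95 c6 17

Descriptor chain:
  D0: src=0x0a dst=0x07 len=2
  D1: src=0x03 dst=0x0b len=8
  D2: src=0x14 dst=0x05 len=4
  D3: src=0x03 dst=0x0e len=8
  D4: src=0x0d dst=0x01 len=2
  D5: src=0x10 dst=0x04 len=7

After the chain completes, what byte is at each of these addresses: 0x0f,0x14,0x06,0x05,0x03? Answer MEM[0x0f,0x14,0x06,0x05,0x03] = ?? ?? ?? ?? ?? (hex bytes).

D0: mem[0x07..0x08] <- [78 de]
D1: mem[0x0b..0x12] <- [ce 93 13 63 78 de 01 78]
D2: mem[0x05..0x08] <- [26 95 c6 17]
D3: mem[0x0e..0x15] <- [ce 93 26 95 c6 17 01 78]
D4: mem[0x01..0x02] <- [13 ce]
D5: mem[0x04..0x0a] <- [26 95 c6 17 01 78 c6]
query mem[0x0f]=0x93, mem[0x14]=0x01, mem[0x06]=0xc6, mem[0x05]=0x95, mem[0x03]=0xce

MEM[0x0f,0x14,0x06,0x05,0x03] = 93 01 c6 95 ce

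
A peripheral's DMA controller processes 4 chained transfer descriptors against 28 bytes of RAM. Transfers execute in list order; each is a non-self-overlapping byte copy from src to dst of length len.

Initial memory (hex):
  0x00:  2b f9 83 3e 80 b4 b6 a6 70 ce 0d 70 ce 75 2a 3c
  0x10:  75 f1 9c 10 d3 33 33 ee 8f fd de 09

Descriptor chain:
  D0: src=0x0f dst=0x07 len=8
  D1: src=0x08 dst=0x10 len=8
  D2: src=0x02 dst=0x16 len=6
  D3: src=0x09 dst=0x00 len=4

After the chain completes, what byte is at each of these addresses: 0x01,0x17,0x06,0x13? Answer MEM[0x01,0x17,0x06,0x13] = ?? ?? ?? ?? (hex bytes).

MEM[0x01,0x17,0x06,0x13] = 9c 3e b6 10

[0] 0x0f->0x07 len=8 : 3c 75 f1 9c 10 d3 33 33
[1] 0x08->0x10 len=8 : 75 f1 9c 10 d3 33 33 3c
[2] 0x02->0x16 len=6 : 83 3e 80 b4 b6 3c
[3] 0x09->0x00 len=4 : f1 9c 10 d3
query mem[0x01]=0x9c, mem[0x17]=0x3e, mem[0x06]=0xb6, mem[0x13]=0x10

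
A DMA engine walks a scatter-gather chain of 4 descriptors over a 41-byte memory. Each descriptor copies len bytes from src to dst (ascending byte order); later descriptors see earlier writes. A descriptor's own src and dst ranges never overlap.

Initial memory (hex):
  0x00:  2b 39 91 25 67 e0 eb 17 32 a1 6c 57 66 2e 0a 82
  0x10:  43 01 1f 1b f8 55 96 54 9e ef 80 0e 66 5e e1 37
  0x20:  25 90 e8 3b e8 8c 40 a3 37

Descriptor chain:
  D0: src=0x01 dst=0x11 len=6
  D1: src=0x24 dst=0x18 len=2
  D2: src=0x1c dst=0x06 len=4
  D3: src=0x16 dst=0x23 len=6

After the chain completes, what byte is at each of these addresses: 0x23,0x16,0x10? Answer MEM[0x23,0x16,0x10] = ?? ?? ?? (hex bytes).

MEM[0x23,0x16,0x10] = eb eb 43

  after D0: wrote 6B at 0x11 = 39912567e0eb
  after D1: wrote 2B at 0x18 = e88c
  after D2: wrote 4B at 0x06 = 665ee137
  after D3: wrote 6B at 0x23 = eb54e88c800e
query mem[0x23]=0xeb, mem[0x16]=0xeb, mem[0x10]=0x43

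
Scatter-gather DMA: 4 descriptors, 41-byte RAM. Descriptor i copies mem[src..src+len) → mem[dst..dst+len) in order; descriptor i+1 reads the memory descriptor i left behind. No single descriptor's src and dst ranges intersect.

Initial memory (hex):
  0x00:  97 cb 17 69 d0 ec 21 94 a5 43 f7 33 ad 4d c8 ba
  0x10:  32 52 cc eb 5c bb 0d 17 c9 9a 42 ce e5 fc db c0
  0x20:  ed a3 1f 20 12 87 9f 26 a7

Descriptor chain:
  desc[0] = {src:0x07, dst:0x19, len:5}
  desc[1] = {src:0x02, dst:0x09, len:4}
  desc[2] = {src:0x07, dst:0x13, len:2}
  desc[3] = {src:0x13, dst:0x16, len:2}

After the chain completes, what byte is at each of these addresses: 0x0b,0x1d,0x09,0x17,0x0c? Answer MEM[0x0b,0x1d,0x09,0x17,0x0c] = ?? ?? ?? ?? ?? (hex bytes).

[0] 0x07->0x19 len=5 : 94 a5 43 f7 33
[1] 0x02->0x09 len=4 : 17 69 d0 ec
[2] 0x07->0x13 len=2 : 94 a5
[3] 0x13->0x16 len=2 : 94 a5
query mem[0x0b]=0xd0, mem[0x1d]=0x33, mem[0x09]=0x17, mem[0x17]=0xa5, mem[0x0c]=0xec

MEM[0x0b,0x1d,0x09,0x17,0x0c] = d0 33 17 a5 ec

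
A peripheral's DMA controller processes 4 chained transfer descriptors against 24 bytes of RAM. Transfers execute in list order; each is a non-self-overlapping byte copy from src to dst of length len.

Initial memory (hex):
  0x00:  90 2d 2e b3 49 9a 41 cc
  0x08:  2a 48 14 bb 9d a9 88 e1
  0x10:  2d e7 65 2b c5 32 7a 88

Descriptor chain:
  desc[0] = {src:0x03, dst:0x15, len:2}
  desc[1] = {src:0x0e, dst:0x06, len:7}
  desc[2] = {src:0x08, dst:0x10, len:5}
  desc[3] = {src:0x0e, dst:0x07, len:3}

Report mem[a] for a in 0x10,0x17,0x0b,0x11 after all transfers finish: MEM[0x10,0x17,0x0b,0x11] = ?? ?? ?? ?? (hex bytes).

  after D0: wrote 2B at 0x15 = b349
  after D1: wrote 7B at 0x06 = 88e12de7652bc5
  after D2: wrote 5B at 0x10 = 2de7652bc5
  after D3: wrote 3B at 0x07 = 88e12d
query mem[0x10]=0x2d, mem[0x17]=0x88, mem[0x0b]=0x2b, mem[0x11]=0xe7

MEM[0x10,0x17,0x0b,0x11] = 2d 88 2b e7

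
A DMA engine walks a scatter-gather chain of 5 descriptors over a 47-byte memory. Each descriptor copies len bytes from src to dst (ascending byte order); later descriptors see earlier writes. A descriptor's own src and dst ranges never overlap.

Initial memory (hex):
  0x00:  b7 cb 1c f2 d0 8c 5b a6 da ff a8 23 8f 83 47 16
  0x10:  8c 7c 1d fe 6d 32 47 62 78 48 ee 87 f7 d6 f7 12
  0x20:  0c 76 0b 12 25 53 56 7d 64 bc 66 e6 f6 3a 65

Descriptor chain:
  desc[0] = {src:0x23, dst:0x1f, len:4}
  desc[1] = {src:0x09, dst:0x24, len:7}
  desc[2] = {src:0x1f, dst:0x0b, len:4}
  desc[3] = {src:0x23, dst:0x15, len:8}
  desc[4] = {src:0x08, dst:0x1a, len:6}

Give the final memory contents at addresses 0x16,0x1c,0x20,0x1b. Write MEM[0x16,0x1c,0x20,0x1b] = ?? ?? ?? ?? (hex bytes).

D0: mem[0x1f..0x22] <- [12 25 53 56]
D1: mem[0x24..0x2a] <- [ff a8 23 8f 83 47 16]
D2: mem[0x0b..0x0e] <- [12 25 53 56]
D3: mem[0x15..0x1c] <- [12 ff a8 23 8f 83 47 16]
D4: mem[0x1a..0x1f] <- [da ff a8 12 25 53]
query mem[0x16]=0xff, mem[0x1c]=0xa8, mem[0x20]=0x25, mem[0x1b]=0xff

MEM[0x16,0x1c,0x20,0x1b] = ff a8 25 ff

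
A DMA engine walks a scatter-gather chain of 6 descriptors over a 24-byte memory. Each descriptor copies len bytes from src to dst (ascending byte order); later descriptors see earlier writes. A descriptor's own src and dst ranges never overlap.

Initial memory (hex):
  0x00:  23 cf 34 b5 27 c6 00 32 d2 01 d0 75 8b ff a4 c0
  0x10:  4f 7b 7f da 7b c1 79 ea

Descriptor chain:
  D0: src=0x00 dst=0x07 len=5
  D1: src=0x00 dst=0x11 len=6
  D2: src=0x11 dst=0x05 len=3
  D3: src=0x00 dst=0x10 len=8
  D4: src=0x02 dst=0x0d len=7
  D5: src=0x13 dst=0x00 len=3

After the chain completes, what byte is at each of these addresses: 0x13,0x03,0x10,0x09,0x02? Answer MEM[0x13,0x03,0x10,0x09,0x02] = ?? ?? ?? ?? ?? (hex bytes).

MEM[0x13,0x03,0x10,0x09,0x02] = cf b5 23 34 23

  after D0: wrote 5B at 0x07 = 23cf34b527
  after D1: wrote 6B at 0x11 = 23cf34b527c6
  after D2: wrote 3B at 0x05 = 23cf34
  after D3: wrote 8B at 0x10 = 23cf34b52723cf34
  after D4: wrote 7B at 0x0d = 34b52723cf34cf
  after D5: wrote 3B at 0x00 = cf2723
query mem[0x13]=0xcf, mem[0x03]=0xb5, mem[0x10]=0x23, mem[0x09]=0x34, mem[0x02]=0x23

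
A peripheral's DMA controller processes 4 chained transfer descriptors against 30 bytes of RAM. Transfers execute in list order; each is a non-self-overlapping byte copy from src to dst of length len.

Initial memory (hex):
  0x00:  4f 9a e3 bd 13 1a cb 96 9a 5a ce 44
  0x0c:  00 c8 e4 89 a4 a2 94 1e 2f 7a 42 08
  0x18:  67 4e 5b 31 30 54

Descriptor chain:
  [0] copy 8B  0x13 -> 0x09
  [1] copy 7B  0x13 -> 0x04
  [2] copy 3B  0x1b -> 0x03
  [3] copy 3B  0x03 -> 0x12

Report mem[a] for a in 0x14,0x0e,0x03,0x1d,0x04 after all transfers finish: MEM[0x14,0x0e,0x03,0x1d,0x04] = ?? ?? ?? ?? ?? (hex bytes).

[0] 0x13->0x09 len=8 : 1e 2f 7a 42 08 67 4e 5b
[1] 0x13->0x04 len=7 : 1e 2f 7a 42 08 67 4e
[2] 0x1b->0x03 len=3 : 31 30 54
[3] 0x03->0x12 len=3 : 31 30 54
query mem[0x14]=0x54, mem[0x0e]=0x67, mem[0x03]=0x31, mem[0x1d]=0x54, mem[0x04]=0x30

MEM[0x14,0x0e,0x03,0x1d,0x04] = 54 67 31 54 30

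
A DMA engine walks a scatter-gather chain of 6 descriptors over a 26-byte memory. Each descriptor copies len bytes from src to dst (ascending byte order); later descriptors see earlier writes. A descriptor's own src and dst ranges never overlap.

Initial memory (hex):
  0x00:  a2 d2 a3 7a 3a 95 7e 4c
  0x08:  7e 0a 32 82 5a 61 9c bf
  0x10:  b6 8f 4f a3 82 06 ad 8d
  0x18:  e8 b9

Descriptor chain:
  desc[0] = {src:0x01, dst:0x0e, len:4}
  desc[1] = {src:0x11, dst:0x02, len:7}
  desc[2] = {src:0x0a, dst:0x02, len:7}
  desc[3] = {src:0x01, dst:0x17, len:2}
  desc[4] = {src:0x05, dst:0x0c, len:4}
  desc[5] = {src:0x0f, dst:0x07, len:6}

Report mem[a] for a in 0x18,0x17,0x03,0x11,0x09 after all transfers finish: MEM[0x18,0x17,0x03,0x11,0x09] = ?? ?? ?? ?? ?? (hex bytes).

MEM[0x18,0x17,0x03,0x11,0x09] = 32 d2 82 3a 3a

#0 dst[0x0e+4] := {0xd2,0xa3,0x7a,0x3a}
#1 dst[0x02+7] := {0x3a,0x4f,0xa3,0x82,0x06,0xad,0x8d}
#2 dst[0x02+7] := {0x32,0x82,0x5a,0x61,0xd2,0xa3,0x7a}
#3 dst[0x17+2] := {0xd2,0x32}
#4 dst[0x0c+4] := {0x61,0xd2,0xa3,0x7a}
#5 dst[0x07+6] := {0x7a,0x7a,0x3a,0x4f,0xa3,0x82}
query mem[0x18]=0x32, mem[0x17]=0xd2, mem[0x03]=0x82, mem[0x11]=0x3a, mem[0x09]=0x3a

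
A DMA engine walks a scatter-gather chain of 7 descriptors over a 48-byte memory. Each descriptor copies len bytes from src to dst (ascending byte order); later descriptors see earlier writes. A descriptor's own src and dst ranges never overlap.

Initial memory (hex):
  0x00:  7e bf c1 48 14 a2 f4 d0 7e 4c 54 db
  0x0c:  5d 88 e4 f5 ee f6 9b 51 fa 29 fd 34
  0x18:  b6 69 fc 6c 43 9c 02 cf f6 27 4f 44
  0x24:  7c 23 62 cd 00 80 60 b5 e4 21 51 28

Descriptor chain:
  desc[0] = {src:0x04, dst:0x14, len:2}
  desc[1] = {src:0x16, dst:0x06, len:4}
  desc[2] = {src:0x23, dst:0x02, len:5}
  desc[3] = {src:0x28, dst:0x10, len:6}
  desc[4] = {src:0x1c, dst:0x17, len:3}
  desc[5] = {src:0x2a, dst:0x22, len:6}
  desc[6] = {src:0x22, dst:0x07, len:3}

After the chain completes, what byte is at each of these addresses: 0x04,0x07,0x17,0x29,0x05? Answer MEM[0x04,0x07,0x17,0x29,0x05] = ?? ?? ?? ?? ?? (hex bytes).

  after D0: wrote 2B at 0x14 = 14a2
  after D1: wrote 4B at 0x06 = fd34b669
  after D2: wrote 5B at 0x02 = 447c2362cd
  after D3: wrote 6B at 0x10 = 008060b5e421
  after D4: wrote 3B at 0x17 = 439c02
  after D5: wrote 6B at 0x22 = 60b5e4215128
  after D6: wrote 3B at 0x07 = 60b5e4
query mem[0x04]=0x23, mem[0x07]=0x60, mem[0x17]=0x43, mem[0x29]=0x80, mem[0x05]=0x62

MEM[0x04,0x07,0x17,0x29,0x05] = 23 60 43 80 62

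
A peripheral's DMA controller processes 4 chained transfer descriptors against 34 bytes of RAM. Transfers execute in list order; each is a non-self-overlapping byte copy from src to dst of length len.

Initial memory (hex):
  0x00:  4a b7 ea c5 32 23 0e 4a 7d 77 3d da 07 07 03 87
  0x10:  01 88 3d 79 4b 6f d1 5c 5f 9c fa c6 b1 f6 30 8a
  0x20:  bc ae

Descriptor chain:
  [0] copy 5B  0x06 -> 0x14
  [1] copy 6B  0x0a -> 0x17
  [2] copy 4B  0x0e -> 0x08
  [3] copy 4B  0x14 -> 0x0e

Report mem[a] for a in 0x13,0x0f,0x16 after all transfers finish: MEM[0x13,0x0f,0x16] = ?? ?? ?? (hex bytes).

  after D0: wrote 5B at 0x14 = 0e4a7d773d
  after D1: wrote 6B at 0x17 = 3dda07070387
  after D2: wrote 4B at 0x08 = 03870188
  after D3: wrote 4B at 0x0e = 0e4a7d3d
query mem[0x13]=0x79, mem[0x0f]=0x4a, mem[0x16]=0x7d

MEM[0x13,0x0f,0x16] = 79 4a 7d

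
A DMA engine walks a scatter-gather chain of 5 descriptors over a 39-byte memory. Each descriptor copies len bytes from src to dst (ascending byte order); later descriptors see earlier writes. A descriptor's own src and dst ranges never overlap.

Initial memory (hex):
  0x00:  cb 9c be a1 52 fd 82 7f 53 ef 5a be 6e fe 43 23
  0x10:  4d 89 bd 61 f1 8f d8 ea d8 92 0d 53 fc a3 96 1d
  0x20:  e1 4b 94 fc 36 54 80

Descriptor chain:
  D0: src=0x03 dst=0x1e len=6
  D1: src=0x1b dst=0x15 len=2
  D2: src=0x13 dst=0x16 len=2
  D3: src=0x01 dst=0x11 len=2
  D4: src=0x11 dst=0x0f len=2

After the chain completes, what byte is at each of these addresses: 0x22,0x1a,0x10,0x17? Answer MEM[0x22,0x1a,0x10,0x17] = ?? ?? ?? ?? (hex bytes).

MEM[0x22,0x1a,0x10,0x17] = 7f 0d be f1

#0 dst[0x1e+6] := {0xa1,0x52,0xfd,0x82,0x7f,0x53}
#1 dst[0x15+2] := {0x53,0xfc}
#2 dst[0x16+2] := {0x61,0xf1}
#3 dst[0x11+2] := {0x9c,0xbe}
#4 dst[0x0f+2] := {0x9c,0xbe}
query mem[0x22]=0x7f, mem[0x1a]=0x0d, mem[0x10]=0xbe, mem[0x17]=0xf1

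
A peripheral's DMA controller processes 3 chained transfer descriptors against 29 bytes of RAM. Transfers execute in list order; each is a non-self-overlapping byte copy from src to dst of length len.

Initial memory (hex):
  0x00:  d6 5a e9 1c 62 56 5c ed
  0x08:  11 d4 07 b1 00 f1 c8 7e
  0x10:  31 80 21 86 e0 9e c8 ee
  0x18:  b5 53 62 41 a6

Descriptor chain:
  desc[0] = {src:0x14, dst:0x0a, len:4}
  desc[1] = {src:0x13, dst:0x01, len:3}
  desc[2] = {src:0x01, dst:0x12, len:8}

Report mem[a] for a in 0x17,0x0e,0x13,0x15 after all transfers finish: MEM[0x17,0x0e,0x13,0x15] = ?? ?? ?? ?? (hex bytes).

MEM[0x17,0x0e,0x13,0x15] = 5c c8 e0 62

[0] 0x14->0x0a len=4 : e0 9e c8 ee
[1] 0x13->0x01 len=3 : 86 e0 9e
[2] 0x01->0x12 len=8 : 86 e0 9e 62 56 5c ed 11
query mem[0x17]=0x5c, mem[0x0e]=0xc8, mem[0x13]=0xe0, mem[0x15]=0x62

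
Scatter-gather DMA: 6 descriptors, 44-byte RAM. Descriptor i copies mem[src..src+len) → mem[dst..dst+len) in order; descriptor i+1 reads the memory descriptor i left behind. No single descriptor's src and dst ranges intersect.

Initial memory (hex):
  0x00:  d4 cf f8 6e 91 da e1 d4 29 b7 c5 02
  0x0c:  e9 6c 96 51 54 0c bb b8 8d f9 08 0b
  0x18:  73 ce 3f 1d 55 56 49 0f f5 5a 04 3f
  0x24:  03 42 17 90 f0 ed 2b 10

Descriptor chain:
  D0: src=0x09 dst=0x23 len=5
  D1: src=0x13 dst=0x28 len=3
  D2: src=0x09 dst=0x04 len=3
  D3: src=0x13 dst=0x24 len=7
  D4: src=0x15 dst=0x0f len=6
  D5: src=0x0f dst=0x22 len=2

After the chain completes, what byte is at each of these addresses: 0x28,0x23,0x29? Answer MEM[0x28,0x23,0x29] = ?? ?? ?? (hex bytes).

MEM[0x28,0x23,0x29] = 0b 08 73

D0: mem[0x23..0x27] <- [b7 c5 02 e9 6c]
D1: mem[0x28..0x2a] <- [b8 8d f9]
D2: mem[0x04..0x06] <- [b7 c5 02]
D3: mem[0x24..0x2a] <- [b8 8d f9 08 0b 73 ce]
D4: mem[0x0f..0x14] <- [f9 08 0b 73 ce 3f]
D5: mem[0x22..0x23] <- [f9 08]
query mem[0x28]=0x0b, mem[0x23]=0x08, mem[0x29]=0x73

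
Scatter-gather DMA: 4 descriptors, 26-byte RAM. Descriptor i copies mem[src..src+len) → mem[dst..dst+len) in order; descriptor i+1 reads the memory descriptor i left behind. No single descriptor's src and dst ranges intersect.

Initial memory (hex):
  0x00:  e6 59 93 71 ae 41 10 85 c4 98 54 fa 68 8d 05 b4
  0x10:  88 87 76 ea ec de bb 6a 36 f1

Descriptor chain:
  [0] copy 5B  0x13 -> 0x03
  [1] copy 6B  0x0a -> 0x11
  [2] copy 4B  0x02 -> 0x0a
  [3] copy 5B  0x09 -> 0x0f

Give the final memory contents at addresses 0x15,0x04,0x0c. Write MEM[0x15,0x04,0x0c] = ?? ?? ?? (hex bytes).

MEM[0x15,0x04,0x0c] = 05 ec ec

#0 dst[0x03+5] := {0xea,0xec,0xde,0xbb,0x6a}
#1 dst[0x11+6] := {0x54,0xfa,0x68,0x8d,0x05,0xb4}
#2 dst[0x0a+4] := {0x93,0xea,0xec,0xde}
#3 dst[0x0f+5] := {0x98,0x93,0xea,0xec,0xde}
query mem[0x15]=0x05, mem[0x04]=0xec, mem[0x0c]=0xec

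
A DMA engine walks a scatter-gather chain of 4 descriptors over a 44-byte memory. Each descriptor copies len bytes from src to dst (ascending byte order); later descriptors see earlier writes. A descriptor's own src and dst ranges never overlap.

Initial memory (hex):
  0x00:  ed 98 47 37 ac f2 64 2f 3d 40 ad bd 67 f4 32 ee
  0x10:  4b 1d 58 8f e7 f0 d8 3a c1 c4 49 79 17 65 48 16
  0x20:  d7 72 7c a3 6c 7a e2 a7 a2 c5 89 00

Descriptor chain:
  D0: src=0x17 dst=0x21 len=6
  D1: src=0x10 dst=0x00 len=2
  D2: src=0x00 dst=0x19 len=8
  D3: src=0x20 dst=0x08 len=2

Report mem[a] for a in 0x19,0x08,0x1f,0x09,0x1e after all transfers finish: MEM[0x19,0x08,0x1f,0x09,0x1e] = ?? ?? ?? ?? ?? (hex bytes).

MEM[0x19,0x08,0x1f,0x09,0x1e] = 4b 2f 64 3a f2

  after D0: wrote 6B at 0x21 = 3ac1c4497917
  after D1: wrote 2B at 0x00 = 4b1d
  after D2: wrote 8B at 0x19 = 4b1d4737acf2642f
  after D3: wrote 2B at 0x08 = 2f3a
query mem[0x19]=0x4b, mem[0x08]=0x2f, mem[0x1f]=0x64, mem[0x09]=0x3a, mem[0x1e]=0xf2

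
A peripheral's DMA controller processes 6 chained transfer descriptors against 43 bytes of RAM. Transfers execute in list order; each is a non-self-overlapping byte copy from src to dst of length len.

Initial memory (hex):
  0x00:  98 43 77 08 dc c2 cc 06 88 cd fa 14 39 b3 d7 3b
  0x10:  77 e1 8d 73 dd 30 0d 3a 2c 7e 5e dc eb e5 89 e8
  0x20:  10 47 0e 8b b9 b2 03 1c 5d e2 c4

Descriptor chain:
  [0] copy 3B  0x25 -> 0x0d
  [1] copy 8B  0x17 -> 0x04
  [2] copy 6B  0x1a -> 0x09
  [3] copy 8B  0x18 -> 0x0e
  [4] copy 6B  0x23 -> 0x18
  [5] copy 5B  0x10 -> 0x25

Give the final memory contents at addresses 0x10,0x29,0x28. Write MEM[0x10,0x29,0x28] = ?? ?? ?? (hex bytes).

#0 dst[0x0d+3] := {0xb2,0x03,0x1c}
#1 dst[0x04+8] := {0x3a,0x2c,0x7e,0x5e,0xdc,0xeb,0xe5,0x89}
#2 dst[0x09+6] := {0x5e,0xdc,0xeb,0xe5,0x89,0xe8}
#3 dst[0x0e+8] := {0x2c,0x7e,0x5e,0xdc,0xeb,0xe5,0x89,0xe8}
#4 dst[0x18+6] := {0x8b,0xb9,0xb2,0x03,0x1c,0x5d}
#5 dst[0x25+5] := {0x5e,0xdc,0xeb,0xe5,0x89}
query mem[0x10]=0x5e, mem[0x29]=0x89, mem[0x28]=0xe5

MEM[0x10,0x29,0x28] = 5e 89 e5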